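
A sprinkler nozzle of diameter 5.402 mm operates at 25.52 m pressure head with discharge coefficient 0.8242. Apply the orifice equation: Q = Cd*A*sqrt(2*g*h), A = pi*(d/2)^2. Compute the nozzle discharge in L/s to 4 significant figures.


A = pi*(5.402e-3/2)^2 = 2.29192e-05 m^2
Q = 0.8242 * 2.29192e-05 * sqrt(2*9.81*25.52) * 1000 = 0.4227 L/s
Therefore the nozzle discharge = 0.4227 L/s.


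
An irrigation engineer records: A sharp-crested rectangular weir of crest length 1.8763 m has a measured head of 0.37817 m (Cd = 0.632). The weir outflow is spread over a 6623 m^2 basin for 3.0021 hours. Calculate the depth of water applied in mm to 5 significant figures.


Approach: apply the rectangular weir equation with a volume-to-depth conversion, Q = (2/3)*Cd*L*sqrt(2g)*H^1.5; d = Q*t/A * 1000.
Step 1 — weir discharge:
  Q = (2/3)*0.632*1.8763*sqrt(2*9.81)*0.37817^1.5 = 0.8143446 m^3/s
Step 2 — volume: V = 0.8143446 * 3.0021*3600 = 8801.078 m^3
Step 3 — depth: d = V/A * 1000 = 8801.078/6623 * 1000 = 1328.9 mm
Therefore the depth of water applied = 1328.9 mm.


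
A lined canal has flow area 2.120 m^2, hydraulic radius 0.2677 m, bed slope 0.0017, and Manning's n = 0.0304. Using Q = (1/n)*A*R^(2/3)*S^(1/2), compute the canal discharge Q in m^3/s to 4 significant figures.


Q = (1/0.0304) * 2.120 * 0.2677^(2/3) * 0.0017^(1/2) = 1.194 m^3/s
Therefore the canal discharge Q = 1.194 m^3/s.


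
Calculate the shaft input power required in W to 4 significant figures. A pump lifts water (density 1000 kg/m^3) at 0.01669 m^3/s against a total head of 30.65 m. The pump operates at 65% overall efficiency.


Approach: apply hydraulic power then efficiency conversion, P = rho*g*Q*H; P_in = P/eta.
Step 1 — hydraulic power (P = rho*g*Q*H):
  P = 1000 * 9.81 * 0.01669 * 30.65 = 5018.29 W
Step 2 — input power: P_in = P/eta = 5018.29 / 0.65 = 7720 W
Therefore the shaft input power required = 7720 W.


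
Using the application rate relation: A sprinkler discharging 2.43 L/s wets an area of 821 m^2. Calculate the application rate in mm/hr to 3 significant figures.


Approach: apply the application rate relation, rate = (Q/A)*3600.
rate = (2.43 / 821) * 3600 = 10.7 mm/hr
Therefore the application rate = 10.7 mm/hr.


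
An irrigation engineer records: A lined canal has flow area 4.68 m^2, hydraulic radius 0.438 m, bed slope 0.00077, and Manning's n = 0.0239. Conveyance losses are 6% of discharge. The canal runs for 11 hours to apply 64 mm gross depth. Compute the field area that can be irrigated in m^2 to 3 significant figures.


Approach: apply Manning's equation with a conveyance and depth budget, Q = (1/n)*A*R^(2/3)*S^(1/2); Q_field = Q*(1-loss); Area = Q_field*t/(d/1000).
Step 1 — canal discharge (Manning's equation):
  Q = (1/0.0239) * 4.68 * 0.438^(2/3) * 0.00077^(1/2) = 3.1338 m^3/s
Step 2 — delivered flow: Q_field = 3.1338*(1 - 6/100) = 2.9458 m^3/s
Step 3 — volume delivered: V = 2.9458 * 11*3600 = 116650 m^3
Step 4 — area served: A = V / (depth/1000) = 116650 / 0.064 = 1820000 m^2
Therefore the field area that can be irrigated = 1820000 m^2.


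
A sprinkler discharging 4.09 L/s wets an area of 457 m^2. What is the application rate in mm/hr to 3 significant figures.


Approach: apply the application rate relation, rate = (Q/A)*3600.
rate = (4.09 / 457) * 3600 = 32.2 mm/hr
Therefore the application rate = 32.2 mm/hr.


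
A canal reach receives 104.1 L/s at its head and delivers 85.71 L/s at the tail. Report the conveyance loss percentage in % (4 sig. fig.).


Approach: apply the conveyance loss ratio, loss% = ((Q_head - Q_tail)/Q_head)*100.
loss = ((104.1 - 85.71)/104.1)*100 = 17.67 %
Therefore the conveyance loss percentage = 17.67 %.


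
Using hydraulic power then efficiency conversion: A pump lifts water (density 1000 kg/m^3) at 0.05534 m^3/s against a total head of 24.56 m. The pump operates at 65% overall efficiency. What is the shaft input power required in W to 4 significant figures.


Approach: apply hydraulic power then efficiency conversion, P = rho*g*Q*H; P_in = P/eta.
Step 1 — hydraulic power (P = rho*g*Q*H):
  P = 1000 * 9.81 * 0.05534 * 24.56 = 13333.3 W
Step 2 — input power: P_in = P/eta = 13333.3 / 0.65 = 20510 W
Therefore the shaft input power required = 20510 W.


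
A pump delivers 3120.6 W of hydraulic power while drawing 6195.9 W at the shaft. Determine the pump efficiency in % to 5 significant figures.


Approach: apply the efficiency ratio, eta = (P_out/P_in)*100.
eta = (3120.6 / 6195.9) * 100 = 50.366 %
Therefore the pump efficiency = 50.366 %.


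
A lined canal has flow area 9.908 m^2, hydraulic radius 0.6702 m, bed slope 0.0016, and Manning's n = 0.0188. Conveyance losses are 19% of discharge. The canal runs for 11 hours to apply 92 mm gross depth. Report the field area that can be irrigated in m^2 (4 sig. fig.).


Approach: apply Manning's equation with a conveyance and depth budget, Q = (1/n)*A*R^(2/3)*S^(1/2); Q_field = Q*(1-loss); Area = Q_field*t/(d/1000).
Step 1 — canal discharge (Manning's equation):
  Q = (1/0.0188) * 9.908 * 0.6702^(2/3) * 0.0016^(1/2) = 16.1445 m^3/s
Step 2 — delivered flow: Q_field = 16.1445*(1 - 19/100) = 13.0770 m^3/s
Step 3 — volume delivered: V = 13.0770 * 11*3600 = 517851 m^3
Step 4 — area served: A = V / (depth/1000) = 517851 / 0.092 = 5629000 m^2
Therefore the field area that can be irrigated = 5629000 m^2.


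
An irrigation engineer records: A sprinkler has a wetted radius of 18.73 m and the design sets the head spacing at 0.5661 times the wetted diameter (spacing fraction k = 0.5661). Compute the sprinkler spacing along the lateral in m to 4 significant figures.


Approach: apply the sprinkler spacing rule (spacing as a fraction of wetted diameter), S = k*(2*R).
S = 0.5661 * (2 * 18.73) = 21.21 m
Therefore the sprinkler spacing along the lateral = 21.21 m.


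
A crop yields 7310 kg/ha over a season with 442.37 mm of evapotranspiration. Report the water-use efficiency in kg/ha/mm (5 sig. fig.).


Approach: apply the water-use efficiency ratio, WUE = yield/ET.
WUE = 7310 / 442.37 = 16.525 kg/ha/mm
Therefore the water-use efficiency = 16.525 kg/ha/mm.


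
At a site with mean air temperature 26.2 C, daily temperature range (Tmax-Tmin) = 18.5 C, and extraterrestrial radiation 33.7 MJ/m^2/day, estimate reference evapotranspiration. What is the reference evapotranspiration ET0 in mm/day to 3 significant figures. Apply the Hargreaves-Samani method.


Approach: apply the Hargreaves-Samani method, ET0 = 0.0023*(Tmean+17.8)*sqrt(Tmax-Tmin)*0.408*Ra.
ET0 = 0.0023*(26.2+17.8)*sqrt(18.5)*0.408*33.7 = 5.98 mm/day
Therefore the reference evapotranspiration ET0 = 5.98 mm/day.


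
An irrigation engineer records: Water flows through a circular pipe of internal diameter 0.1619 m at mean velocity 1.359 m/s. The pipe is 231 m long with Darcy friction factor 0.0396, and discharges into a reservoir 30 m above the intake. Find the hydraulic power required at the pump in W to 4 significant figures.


Approach: apply continuity + Darcy-Weisbach + hydraulic power, Q = A*v; hf = f*(L/D)*(v^2/(2g)); H = static + hf; P = rho*g*Q*H.
Step 1 — flow rate (continuity, Q = A*v):
  A = pi*(0.1619/2)^2 = 0.0205866 m^2
  Q = 0.0205866 * 1.359 = 0.0279771 m^3/s
Step 2 — friction head loss (Darcy-Weisbach):
  hf = 0.0396 * (231/0.1619) * (1.359^2 / (2*9.81))
  hf = 5.31864 m
Step 3 — total head: H = 30 + 5.31864 = 35.3186 m
Step 4 — hydraulic power (P = rho*g*Q*H):
  P = 1000 * 9.81 * 0.0279771 * 35.3186 = 9693 W
Therefore the hydraulic power required at the pump = 9693 W.


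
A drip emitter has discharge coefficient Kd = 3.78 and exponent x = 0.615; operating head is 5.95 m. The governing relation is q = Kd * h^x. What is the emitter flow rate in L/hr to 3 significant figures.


q = 3.78 * 5.95^0.615 = 11.3 L/hr
Therefore the emitter flow rate = 11.3 L/hr.


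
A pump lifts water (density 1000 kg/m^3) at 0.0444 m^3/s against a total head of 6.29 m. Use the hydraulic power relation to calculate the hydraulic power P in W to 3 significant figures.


Approach: apply the hydraulic power relation, P = rho*g*Q*H.
P = 1000 * 9.81 * 0.0444 * 6.29 = 2740 W
Therefore the hydraulic power P = 2740 W.


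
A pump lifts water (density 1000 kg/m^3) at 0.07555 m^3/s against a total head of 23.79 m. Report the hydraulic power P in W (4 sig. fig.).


Approach: apply the hydraulic power relation, P = rho*g*Q*H.
P = 1000 * 9.81 * 0.07555 * 23.79 = 17630 W
Therefore the hydraulic power P = 17630 W.


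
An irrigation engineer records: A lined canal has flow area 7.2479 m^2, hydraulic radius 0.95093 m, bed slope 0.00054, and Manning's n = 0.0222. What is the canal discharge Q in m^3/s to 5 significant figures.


Approach: apply Manning's equation, Q = (1/n)*A*R^(2/3)*S^(1/2).
Q = (1/0.0222) * 7.2479 * 0.95093^(2/3) * 0.00054^(1/2) = 7.3365 m^3/s
Therefore the canal discharge Q = 7.3365 m^3/s.


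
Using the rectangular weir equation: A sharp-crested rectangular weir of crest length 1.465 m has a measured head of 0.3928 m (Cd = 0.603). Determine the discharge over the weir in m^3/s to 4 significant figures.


Approach: apply the rectangular weir equation, Q = (2/3)*Cd*L*sqrt(2g)*H^1.5.
Q = (2/3)*0.603*1.465*sqrt(2*9.81)*0.3928^1.5 = 0.6422 m^3/s
Therefore the discharge over the weir = 0.6422 m^3/s.


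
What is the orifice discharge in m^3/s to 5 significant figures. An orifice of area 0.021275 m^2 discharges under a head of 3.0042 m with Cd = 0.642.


Approach: apply the orifice equation, Q = Cd*A*sqrt(2*g*h).
Q = 0.642 * 0.021275 * sqrt(2*9.81*3.0042) = 0.10486 m^3/s
Therefore the orifice discharge = 0.10486 m^3/s.


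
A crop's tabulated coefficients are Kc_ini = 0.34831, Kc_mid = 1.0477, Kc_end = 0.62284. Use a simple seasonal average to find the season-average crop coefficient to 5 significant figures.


Approach: apply a simple seasonal average, Kc_avg = (Kc_ini + Kc_mid + Kc_end)/3.
Kc_avg = (0.34831 + 1.0477 + 0.62284)/3 = 0.67295
Therefore the season-average crop coefficient = 0.67295.


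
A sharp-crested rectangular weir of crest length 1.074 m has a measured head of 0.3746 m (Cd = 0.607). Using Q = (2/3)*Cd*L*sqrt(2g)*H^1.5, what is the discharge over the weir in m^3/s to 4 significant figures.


Q = (2/3)*0.607*1.074*sqrt(2*9.81)*0.3746^1.5 = 0.4414 m^3/s
Therefore the discharge over the weir = 0.4414 m^3/s.


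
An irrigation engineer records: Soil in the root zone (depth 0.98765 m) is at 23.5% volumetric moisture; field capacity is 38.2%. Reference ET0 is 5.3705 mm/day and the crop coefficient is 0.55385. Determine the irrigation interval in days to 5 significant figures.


Approach: apply soil-water budget scheduling, SMD = (FC-theta)/100*depth*1000; ETc = ET0*Kc; interval = SMD/ETc.
Step 1 — soil moisture deficit:
  SMD = (38.2 - 23.5)/100 * 0.98765 * 1000 = 145.1846 mm
Step 2 — daily crop ET (ETc = ET0*Kc):
  ETc = 5.3705 * 0.55385 = 2.974451 mm/day
Step 3 — irrigation interval (SMD/ETc):
  interval = 145.1846 / 2.974451 = 48.811 days
Therefore the irrigation interval = 48.811 days.


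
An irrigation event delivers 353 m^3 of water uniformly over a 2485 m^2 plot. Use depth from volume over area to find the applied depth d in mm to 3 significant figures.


Approach: apply depth from volume over area, d = (V/A)*1000.
d = (353 / 2485) * 1000 = 142 mm
Therefore the applied depth d = 142 mm.


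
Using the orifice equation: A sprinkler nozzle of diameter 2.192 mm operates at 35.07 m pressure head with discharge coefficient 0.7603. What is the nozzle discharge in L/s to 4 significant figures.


Approach: apply the orifice equation, Q = Cd*A*sqrt(2*g*h), A = pi*(d/2)^2.
A = pi*(2.192e-3/2)^2 = 3.77373e-06 m^2
Q = 0.7603 * 3.77373e-06 * sqrt(2*9.81*35.07) * 1000 = 0.07526 L/s
Therefore the nozzle discharge = 0.07526 L/s.


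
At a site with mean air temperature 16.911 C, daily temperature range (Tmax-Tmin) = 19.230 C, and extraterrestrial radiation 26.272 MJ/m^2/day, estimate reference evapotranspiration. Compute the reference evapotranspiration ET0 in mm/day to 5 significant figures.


Approach: apply the Hargreaves-Samani method, ET0 = 0.0023*(Tmean+17.8)*sqrt(Tmax-Tmin)*0.408*Ra.
ET0 = 0.0023*(16.911+17.8)*sqrt(19.230)*0.408*26.272 = 3.7526 mm/day
Therefore the reference evapotranspiration ET0 = 3.7526 mm/day.


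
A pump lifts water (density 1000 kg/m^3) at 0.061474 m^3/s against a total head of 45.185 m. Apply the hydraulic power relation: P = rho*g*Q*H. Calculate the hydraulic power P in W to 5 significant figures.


P = 1000 * 9.81 * 0.061474 * 45.185 = 27249 W
Therefore the hydraulic power P = 27249 W.


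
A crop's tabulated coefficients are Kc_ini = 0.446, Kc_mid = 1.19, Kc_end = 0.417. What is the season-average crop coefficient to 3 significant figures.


Approach: apply a simple seasonal average, Kc_avg = (Kc_ini + Kc_mid + Kc_end)/3.
Kc_avg = (0.446 + 1.19 + 0.417)/3 = 0.684
Therefore the season-average crop coefficient = 0.684.


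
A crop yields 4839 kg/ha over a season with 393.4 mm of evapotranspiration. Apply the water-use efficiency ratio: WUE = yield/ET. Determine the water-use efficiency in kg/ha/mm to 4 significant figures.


WUE = 4839 / 393.4 = 12.30 kg/ha/mm
Therefore the water-use efficiency = 12.30 kg/ha/mm.


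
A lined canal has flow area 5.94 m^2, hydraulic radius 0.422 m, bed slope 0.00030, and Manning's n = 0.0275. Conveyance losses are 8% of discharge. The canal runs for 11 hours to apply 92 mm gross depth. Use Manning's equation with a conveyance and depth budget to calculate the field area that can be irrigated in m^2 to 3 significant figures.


Approach: apply Manning's equation with a conveyance and depth budget, Q = (1/n)*A*R^(2/3)*S^(1/2); Q_field = Q*(1-loss); Area = Q_field*t/(d/1000).
Step 1 — canal discharge (Manning's equation):
  Q = (1/0.0275) * 5.94 * 0.422^(2/3) * 0.00030^(1/2) = 2.1049 m^3/s
Step 2 — delivered flow: Q_field = 2.1049*(1 - 8/100) = 1.9365 m^3/s
Step 3 — volume delivered: V = 1.9365 * 11*3600 = 76684 m^3
Step 4 — area served: A = V / (depth/1000) = 76684 / 0.092 = 834000 m^2
Therefore the field area that can be irrigated = 834000 m^2.


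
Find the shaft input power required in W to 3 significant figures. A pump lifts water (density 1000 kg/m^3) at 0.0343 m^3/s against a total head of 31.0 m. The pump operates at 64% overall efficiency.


Approach: apply hydraulic power then efficiency conversion, P = rho*g*Q*H; P_in = P/eta.
Step 1 — hydraulic power (P = rho*g*Q*H):
  P = 1000 * 9.81 * 0.0343 * 31.0 = 10431 W
Step 2 — input power: P_in = P/eta = 10431 / 0.64 = 16300 W
Therefore the shaft input power required = 16300 W.


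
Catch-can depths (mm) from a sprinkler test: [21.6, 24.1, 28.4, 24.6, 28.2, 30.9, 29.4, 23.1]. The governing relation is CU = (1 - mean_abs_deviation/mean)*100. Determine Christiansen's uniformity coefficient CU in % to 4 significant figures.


mean = 26.2875 mm
mean |d_i - mean| = 2.93750 mm
CU = (1 - 2.93750/26.2875)*100 = 88.83 %
Therefore Christiansen's uniformity coefficient CU = 88.83 %.


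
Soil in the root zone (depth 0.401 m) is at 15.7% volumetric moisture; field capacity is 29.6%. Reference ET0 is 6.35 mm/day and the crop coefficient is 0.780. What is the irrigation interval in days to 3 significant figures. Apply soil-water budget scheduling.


Approach: apply soil-water budget scheduling, SMD = (FC-theta)/100*depth*1000; ETc = ET0*Kc; interval = SMD/ETc.
Step 1 — soil moisture deficit:
  SMD = (29.6 - 15.7)/100 * 0.401 * 1000 = 55.739 mm
Step 2 — daily crop ET (ETc = ET0*Kc):
  ETc = 6.35 * 0.780 = 4.9530 mm/day
Step 3 — irrigation interval (SMD/ETc):
  interval = 55.739 / 4.9530 = 11.3 days
Therefore the irrigation interval = 11.3 days.


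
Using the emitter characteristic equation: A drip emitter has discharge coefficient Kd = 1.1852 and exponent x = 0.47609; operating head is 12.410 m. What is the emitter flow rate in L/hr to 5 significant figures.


Approach: apply the emitter characteristic equation, q = Kd * h^x.
q = 1.1852 * 12.410^0.47609 = 3.9312 L/hr
Therefore the emitter flow rate = 3.9312 L/hr.


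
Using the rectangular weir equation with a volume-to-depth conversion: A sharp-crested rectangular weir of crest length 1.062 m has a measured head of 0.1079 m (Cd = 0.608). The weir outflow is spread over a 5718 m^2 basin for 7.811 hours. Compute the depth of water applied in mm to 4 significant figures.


Approach: apply the rectangular weir equation with a volume-to-depth conversion, Q = (2/3)*Cd*L*sqrt(2g)*H^1.5; d = Q*t/A * 1000.
Step 1 — weir discharge:
  Q = (2/3)*0.608*1.062*sqrt(2*9.81)*0.1079^1.5 = 0.0675800 m^3/s
Step 2 — volume: V = 0.0675800 * 7.811*3600 = 1900.32 m^3
Step 3 — depth: d = V/A * 1000 = 1900.32/5718 * 1000 = 332.3 mm
Therefore the depth of water applied = 332.3 mm.


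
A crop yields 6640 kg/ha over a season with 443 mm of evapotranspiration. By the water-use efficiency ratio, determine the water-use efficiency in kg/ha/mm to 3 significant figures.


Approach: apply the water-use efficiency ratio, WUE = yield/ET.
WUE = 6640 / 443 = 15.0 kg/ha/mm
Therefore the water-use efficiency = 15.0 kg/ha/mm.


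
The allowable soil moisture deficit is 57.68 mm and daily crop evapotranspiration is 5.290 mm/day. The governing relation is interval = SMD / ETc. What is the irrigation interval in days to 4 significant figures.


interval = 57.68 / 5.290 = 10.90 days
Therefore the irrigation interval = 10.90 days.


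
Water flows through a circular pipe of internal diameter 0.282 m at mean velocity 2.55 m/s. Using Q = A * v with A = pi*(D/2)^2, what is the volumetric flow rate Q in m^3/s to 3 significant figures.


A = pi*(0.282/2)^2 = 0.062458 m^2
Q = 0.062458 * 2.55 = 0.159 m^3/s
Therefore the volumetric flow rate Q = 0.159 m^3/s.


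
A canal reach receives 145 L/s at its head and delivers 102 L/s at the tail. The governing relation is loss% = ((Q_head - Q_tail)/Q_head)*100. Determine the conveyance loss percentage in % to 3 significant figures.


loss = ((145 - 102)/145)*100 = 29.7 %
Therefore the conveyance loss percentage = 29.7 %.


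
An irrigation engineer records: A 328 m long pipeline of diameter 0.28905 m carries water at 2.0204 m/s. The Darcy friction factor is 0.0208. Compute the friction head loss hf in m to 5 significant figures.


Approach: apply the Darcy-Weisbach equation, hf = f*(L/D)*(v^2/(2g)).
hf = 0.0208 * (328/0.28905) * (2.0204^2 / (2*9.81))
hf = 4.9107 m
Therefore the friction head loss hf = 4.9107 m.


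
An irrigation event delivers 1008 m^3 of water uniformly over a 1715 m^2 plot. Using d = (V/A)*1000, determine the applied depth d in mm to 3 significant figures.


d = (1008 / 1715) * 1000 = 588 mm
Therefore the applied depth d = 588 mm.


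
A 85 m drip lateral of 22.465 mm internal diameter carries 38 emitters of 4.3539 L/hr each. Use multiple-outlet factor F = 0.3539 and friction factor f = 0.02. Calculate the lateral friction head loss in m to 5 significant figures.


Approach: apply Darcy-Weisbach with the multiple-outlet F-factor, Q = n*q/(3600*1000) m^3/s; v = Q/A; hf = F*f*(L/D)*(v^2/(2g)).
Q = 38*4.3539/(3600*1000) = 4.595783e-05 m^3/s
A = pi*(22.465e-3/2)^2 = 3.963718e-04 m^2, so v = Q/A = 0.1159463 m/s
hf = 0.3539*0.02*(85/0.022465)*(0.1159463^2/(2*9.81)) = 0.018350 m
Therefore the lateral friction head loss = 0.018350 m.


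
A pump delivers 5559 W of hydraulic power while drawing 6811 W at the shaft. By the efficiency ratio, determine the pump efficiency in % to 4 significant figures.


Approach: apply the efficiency ratio, eta = (P_out/P_in)*100.
eta = (5559 / 6811) * 100 = 81.62 %
Therefore the pump efficiency = 81.62 %.


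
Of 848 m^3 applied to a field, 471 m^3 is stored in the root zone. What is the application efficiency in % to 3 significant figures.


Approach: apply the application efficiency ratio, Ea = (stored/applied)*100.
Ea = (471/848)*100 = 55.5 %
Therefore the application efficiency = 55.5 %.


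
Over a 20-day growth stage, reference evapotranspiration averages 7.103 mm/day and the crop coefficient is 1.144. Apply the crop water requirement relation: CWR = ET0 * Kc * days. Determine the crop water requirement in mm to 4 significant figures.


CWR = 7.103 * 1.144 * 20 = 162.5 mm
Therefore the crop water requirement = 162.5 mm.


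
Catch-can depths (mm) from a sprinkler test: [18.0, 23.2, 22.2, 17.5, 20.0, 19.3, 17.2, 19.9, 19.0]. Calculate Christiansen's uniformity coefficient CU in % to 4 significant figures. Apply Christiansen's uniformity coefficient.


Approach: apply Christiansen's uniformity coefficient, CU = (1 - mean_abs_deviation/mean)*100.
mean = 19.5889 mm
mean |d_i - mean| = 1.54321 mm
CU = (1 - 1.54321/19.5889)*100 = 92.12 %
Therefore Christiansen's uniformity coefficient CU = 92.12 %.


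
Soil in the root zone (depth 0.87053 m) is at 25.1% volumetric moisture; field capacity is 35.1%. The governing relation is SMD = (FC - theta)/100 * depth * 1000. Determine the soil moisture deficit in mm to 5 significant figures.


SMD = (35.1 - 25.1)/100 * 0.87053 * 1000 = 87.053 mm
Therefore the soil moisture deficit = 87.053 mm.


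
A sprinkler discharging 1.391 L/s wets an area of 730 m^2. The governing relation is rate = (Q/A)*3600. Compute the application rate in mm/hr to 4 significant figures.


rate = (1.391 / 730) * 3600 = 6.860 mm/hr
Therefore the application rate = 6.860 mm/hr.


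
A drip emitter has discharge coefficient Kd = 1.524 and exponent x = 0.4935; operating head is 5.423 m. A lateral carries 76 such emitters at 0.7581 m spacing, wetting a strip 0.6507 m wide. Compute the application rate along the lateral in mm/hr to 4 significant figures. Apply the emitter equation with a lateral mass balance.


Approach: apply the emitter equation with a lateral mass balance, q = Kd*h^x; Q = n*q; rate = Q/(n*spacing*width).
Step 1 — single emitter flow (q = Kd*h^x):
  q = 1.524 * 5.423^0.4935 = 3.51020 L/hr
Step 2 — total lateral flow: Q = 76 * 3.51020 = 266.775 L/hr
Step 3 — wetted area: A = 76 * 0.7581 * 0.6507 = 37.4905 m^2
Step 4 — application rate: Q/A = 266.775/37.4905 = 7.116 mm/hr
Therefore the application rate along the lateral = 7.116 mm/hr.


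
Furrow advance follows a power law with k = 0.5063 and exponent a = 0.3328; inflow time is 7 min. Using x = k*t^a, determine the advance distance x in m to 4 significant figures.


x = 0.5063 * 7^0.3328 = 0.9675 m
Therefore the advance distance x = 0.9675 m.


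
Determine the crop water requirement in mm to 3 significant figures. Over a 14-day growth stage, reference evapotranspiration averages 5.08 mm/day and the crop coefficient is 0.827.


Approach: apply the crop water requirement relation, CWR = ET0 * Kc * days.
CWR = 5.08 * 0.827 * 14 = 58.8 mm
Therefore the crop water requirement = 58.8 mm.


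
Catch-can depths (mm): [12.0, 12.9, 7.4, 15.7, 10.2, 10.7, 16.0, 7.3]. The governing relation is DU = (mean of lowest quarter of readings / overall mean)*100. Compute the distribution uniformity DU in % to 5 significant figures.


sorted lowest 2 of 8: [7.3, 7.4] -> mean = 7.350000 mm
overall mean = 11.52500 mm
DU = (7.350000/11.52500)*100 = 63.774 %
Therefore the distribution uniformity DU = 63.774 %.


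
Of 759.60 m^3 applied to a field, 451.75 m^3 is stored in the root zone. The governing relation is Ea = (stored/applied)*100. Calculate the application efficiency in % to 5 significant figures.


Ea = (451.75/759.60)*100 = 59.472 %
Therefore the application efficiency = 59.472 %.


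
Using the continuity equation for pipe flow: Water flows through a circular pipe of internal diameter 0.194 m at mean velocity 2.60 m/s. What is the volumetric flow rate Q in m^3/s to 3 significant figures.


Approach: apply the continuity equation for pipe flow, Q = A * v with A = pi*(D/2)^2.
A = pi*(0.194/2)^2 = 0.029559 m^2
Q = 0.029559 * 2.60 = 0.0769 m^3/s
Therefore the volumetric flow rate Q = 0.0769 m^3/s.


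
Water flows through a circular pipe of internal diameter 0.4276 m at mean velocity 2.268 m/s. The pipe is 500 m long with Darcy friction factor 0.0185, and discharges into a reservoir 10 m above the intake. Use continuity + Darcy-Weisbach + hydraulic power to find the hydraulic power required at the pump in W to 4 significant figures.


Approach: apply continuity + Darcy-Weisbach + hydraulic power, Q = A*v; hf = f*(L/D)*(v^2/(2g)); H = static + hf; P = rho*g*Q*H.
Step 1 — flow rate (continuity, Q = A*v):
  A = pi*(0.4276/2)^2 = 0.143604 m^2
  Q = 0.143604 * 2.268 = 0.325693 m^3/s
Step 2 — friction head loss (Darcy-Weisbach):
  hf = 0.0185 * (500/0.4276) * (2.268^2 / (2*9.81))
  hf = 5.67141 m
Step 3 — total head: H = 10 + 5.67141 = 15.6714 m
Step 4 — hydraulic power (P = rho*g*Q*H):
  P = 1000 * 9.81 * 0.325693 * 15.6714 = 50070 W
Therefore the hydraulic power required at the pump = 50070 W.


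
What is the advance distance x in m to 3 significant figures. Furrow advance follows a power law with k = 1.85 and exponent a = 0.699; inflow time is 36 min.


Approach: apply the power-law advance function, x = k*t^a.
x = 1.85 * 36^0.699 = 22.6 m
Therefore the advance distance x = 22.6 m.


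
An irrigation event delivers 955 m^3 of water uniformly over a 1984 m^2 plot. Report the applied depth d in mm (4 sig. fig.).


Approach: apply depth from volume over area, d = (V/A)*1000.
d = (955 / 1984) * 1000 = 481.4 mm
Therefore the applied depth d = 481.4 mm.


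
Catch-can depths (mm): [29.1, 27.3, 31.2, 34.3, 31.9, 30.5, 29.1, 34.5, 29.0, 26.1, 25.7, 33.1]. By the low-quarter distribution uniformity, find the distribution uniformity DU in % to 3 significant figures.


Approach: apply the low-quarter distribution uniformity, DU = (mean of lowest quarter of readings / overall mean)*100.
sorted lowest 3 of 12: [25.7, 26.1, 27.3] -> mean = 26.367 mm
overall mean = 30.150 mm
DU = (26.367/30.150)*100 = 87.5 %
Therefore the distribution uniformity DU = 87.5 %.


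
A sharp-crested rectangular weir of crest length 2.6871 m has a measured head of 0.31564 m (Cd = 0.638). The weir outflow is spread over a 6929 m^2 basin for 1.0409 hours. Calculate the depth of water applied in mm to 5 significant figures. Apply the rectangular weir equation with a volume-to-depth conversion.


Approach: apply the rectangular weir equation with a volume-to-depth conversion, Q = (2/3)*Cd*L*sqrt(2g)*H^1.5; d = Q*t/A * 1000.
Step 1 — weir discharge:
  Q = (2/3)*0.638*2.6871*sqrt(2*9.81)*0.31564^1.5 = 0.8977405 m^3/s
Step 2 — volume: V = 0.8977405 * 1.0409*3600 = 3364.049 m^3
Step 3 — depth: d = V/A * 1000 = 3364.049/6929 * 1000 = 485.50 mm
Therefore the depth of water applied = 485.50 mm.


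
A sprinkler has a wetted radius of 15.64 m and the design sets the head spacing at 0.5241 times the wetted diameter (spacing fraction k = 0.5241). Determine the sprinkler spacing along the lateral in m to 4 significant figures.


Approach: apply the sprinkler spacing rule (spacing as a fraction of wetted diameter), S = k*(2*R).
S = 0.5241 * (2 * 15.64) = 16.39 m
Therefore the sprinkler spacing along the lateral = 16.39 m.


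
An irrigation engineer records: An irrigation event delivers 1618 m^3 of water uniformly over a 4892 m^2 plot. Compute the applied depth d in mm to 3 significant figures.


Approach: apply depth from volume over area, d = (V/A)*1000.
d = (1618 / 4892) * 1000 = 331 mm
Therefore the applied depth d = 331 mm.


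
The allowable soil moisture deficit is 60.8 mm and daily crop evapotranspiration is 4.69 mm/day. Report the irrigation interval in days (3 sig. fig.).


Approach: apply the irrigation interval relation, interval = SMD / ETc.
interval = 60.8 / 4.69 = 13.0 days
Therefore the irrigation interval = 13.0 days.


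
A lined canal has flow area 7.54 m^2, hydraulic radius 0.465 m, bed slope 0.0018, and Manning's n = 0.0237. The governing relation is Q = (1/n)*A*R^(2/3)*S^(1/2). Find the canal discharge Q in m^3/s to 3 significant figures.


Q = (1/0.0237) * 7.54 * 0.465^(2/3) * 0.0018^(1/2) = 8.10 m^3/s
Therefore the canal discharge Q = 8.10 m^3/s.


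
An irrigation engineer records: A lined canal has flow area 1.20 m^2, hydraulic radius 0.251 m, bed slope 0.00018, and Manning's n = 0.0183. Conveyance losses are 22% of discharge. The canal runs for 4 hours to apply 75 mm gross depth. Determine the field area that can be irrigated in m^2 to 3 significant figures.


Approach: apply Manning's equation with a conveyance and depth budget, Q = (1/n)*A*R^(2/3)*S^(1/2); Q_field = Q*(1-loss); Area = Q_field*t/(d/1000).
Step 1 — canal discharge (Manning's equation):
  Q = (1/0.0183) * 1.20 * 0.251^(2/3) * 0.00018^(1/2) = 0.35007 m^3/s
Step 2 — delivered flow: Q_field = 0.35007*(1 - 22/100) = 0.27305 m^3/s
Step 3 — volume delivered: V = 0.27305 * 4*3600 = 3931.9 m^3
Step 4 — area served: A = V / (depth/1000) = 3931.9 / 0.075 = 52400 m^2
Therefore the field area that can be irrigated = 52400 m^2.


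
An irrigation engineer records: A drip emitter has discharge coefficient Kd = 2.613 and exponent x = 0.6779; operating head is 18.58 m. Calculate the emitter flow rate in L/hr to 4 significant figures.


Approach: apply the emitter characteristic equation, q = Kd * h^x.
q = 2.613 * 18.58^0.6779 = 18.94 L/hr
Therefore the emitter flow rate = 18.94 L/hr.


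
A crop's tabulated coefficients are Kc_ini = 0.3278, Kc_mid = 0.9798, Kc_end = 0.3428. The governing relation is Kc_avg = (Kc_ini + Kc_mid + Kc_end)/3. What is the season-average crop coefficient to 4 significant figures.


Kc_avg = (0.3278 + 0.9798 + 0.3428)/3 = 0.5501
Therefore the season-average crop coefficient = 0.5501.


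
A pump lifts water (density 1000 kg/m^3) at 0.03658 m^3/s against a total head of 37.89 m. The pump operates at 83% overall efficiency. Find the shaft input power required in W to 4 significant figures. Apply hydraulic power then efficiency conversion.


Approach: apply hydraulic power then efficiency conversion, P = rho*g*Q*H; P_in = P/eta.
Step 1 — hydraulic power (P = rho*g*Q*H):
  P = 1000 * 9.81 * 0.03658 * 37.89 = 13596.8 W
Step 2 — input power: P_in = P/eta = 13596.8 / 0.83 = 16380 W
Therefore the shaft input power required = 16380 W.


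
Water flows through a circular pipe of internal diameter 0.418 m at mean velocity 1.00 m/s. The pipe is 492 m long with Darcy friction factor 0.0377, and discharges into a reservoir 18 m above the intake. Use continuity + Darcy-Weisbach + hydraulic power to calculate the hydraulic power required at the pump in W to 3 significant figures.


Approach: apply continuity + Darcy-Weisbach + hydraulic power, Q = A*v; hf = f*(L/D)*(v^2/(2g)); H = static + hf; P = rho*g*Q*H.
Step 1 — flow rate (continuity, Q = A*v):
  A = pi*(0.418/2)^2 = 0.13723 m^2
  Q = 0.13723 * 1.00 = 0.13723 m^3/s
Step 2 — friction head loss (Darcy-Weisbach):
  hf = 0.0377 * (492/0.418) * (1.00^2 / (2*9.81))
  hf = 2.2617 m
Step 3 — total head: H = 18 + 2.2617 = 20.262 m
Step 4 — hydraulic power (P = rho*g*Q*H):
  P = 1000 * 9.81 * 0.13723 * 20.262 = 27300 W
Therefore the hydraulic power required at the pump = 27300 W.


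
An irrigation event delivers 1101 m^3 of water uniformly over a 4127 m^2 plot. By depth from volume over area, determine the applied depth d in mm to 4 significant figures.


Approach: apply depth from volume over area, d = (V/A)*1000.
d = (1101 / 4127) * 1000 = 266.8 mm
Therefore the applied depth d = 266.8 mm.


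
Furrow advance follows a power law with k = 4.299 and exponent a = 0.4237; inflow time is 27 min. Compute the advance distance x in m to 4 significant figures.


Approach: apply the power-law advance function, x = k*t^a.
x = 4.299 * 27^0.4237 = 17.37 m
Therefore the advance distance x = 17.37 m.


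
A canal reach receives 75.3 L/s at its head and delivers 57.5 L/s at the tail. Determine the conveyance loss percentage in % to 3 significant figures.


Approach: apply the conveyance loss ratio, loss% = ((Q_head - Q_tail)/Q_head)*100.
loss = ((75.3 - 57.5)/75.3)*100 = 23.6 %
Therefore the conveyance loss percentage = 23.6 %.


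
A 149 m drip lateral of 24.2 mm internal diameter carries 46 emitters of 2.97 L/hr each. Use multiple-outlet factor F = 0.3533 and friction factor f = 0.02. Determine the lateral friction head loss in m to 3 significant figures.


Approach: apply Darcy-Weisbach with the multiple-outlet F-factor, Q = n*q/(3600*1000) m^3/s; v = Q/A; hf = F*f*(L/D)*(v^2/(2g)).
Q = 46*2.97/(3600*1000) = 3.7950e-05 m^3/s
A = pi*(24.2e-3/2)^2 = 4.5996e-04 m^2, so v = Q/A = 0.082507 m/s
hf = 0.3533*0.02*(149/0.0242)*(0.082507^2/(2*9.81)) = 0.0151 m
Therefore the lateral friction head loss = 0.0151 m.


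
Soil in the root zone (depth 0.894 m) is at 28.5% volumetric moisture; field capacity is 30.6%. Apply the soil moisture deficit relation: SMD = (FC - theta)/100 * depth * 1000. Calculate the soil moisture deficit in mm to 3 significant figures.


SMD = (30.6 - 28.5)/100 * 0.894 * 1000 = 18.8 mm
Therefore the soil moisture deficit = 18.8 mm.


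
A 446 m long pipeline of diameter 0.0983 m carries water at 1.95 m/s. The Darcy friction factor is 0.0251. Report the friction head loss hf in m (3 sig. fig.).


Approach: apply the Darcy-Weisbach equation, hf = f*(L/D)*(v^2/(2g)).
hf = 0.0251 * (446/0.0983) * (1.95^2 / (2*9.81))
hf = 22.1 m
Therefore the friction head loss hf = 22.1 m.


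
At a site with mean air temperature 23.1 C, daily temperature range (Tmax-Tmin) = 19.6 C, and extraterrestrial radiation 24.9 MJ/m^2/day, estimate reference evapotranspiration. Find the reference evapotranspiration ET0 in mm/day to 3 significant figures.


Approach: apply the Hargreaves-Samani method, ET0 = 0.0023*(Tmean+17.8)*sqrt(Tmax-Tmin)*0.408*Ra.
ET0 = 0.0023*(23.1+17.8)*sqrt(19.6)*0.408*24.9 = 4.23 mm/day
Therefore the reference evapotranspiration ET0 = 4.23 mm/day.


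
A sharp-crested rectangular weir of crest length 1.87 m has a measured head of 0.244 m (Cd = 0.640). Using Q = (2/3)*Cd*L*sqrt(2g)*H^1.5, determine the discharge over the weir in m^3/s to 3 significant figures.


Q = (2/3)*0.640*1.87*sqrt(2*9.81)*0.244^1.5 = 0.426 m^3/s
Therefore the discharge over the weir = 0.426 m^3/s.


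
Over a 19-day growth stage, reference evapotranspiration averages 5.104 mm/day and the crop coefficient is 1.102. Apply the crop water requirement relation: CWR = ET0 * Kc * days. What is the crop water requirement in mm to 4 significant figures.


CWR = 5.104 * 1.102 * 19 = 106.9 mm
Therefore the crop water requirement = 106.9 mm.


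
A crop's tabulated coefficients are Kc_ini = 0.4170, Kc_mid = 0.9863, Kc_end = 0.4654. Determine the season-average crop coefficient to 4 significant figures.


Approach: apply a simple seasonal average, Kc_avg = (Kc_ini + Kc_mid + Kc_end)/3.
Kc_avg = (0.4170 + 0.9863 + 0.4654)/3 = 0.6229
Therefore the season-average crop coefficient = 0.6229.


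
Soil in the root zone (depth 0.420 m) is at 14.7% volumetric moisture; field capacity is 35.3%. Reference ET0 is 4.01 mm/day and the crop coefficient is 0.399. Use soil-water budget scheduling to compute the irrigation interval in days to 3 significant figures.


Approach: apply soil-water budget scheduling, SMD = (FC-theta)/100*depth*1000; ETc = ET0*Kc; interval = SMD/ETc.
Step 1 — soil moisture deficit:
  SMD = (35.3 - 14.7)/100 * 0.420 * 1000 = 86.520 mm
Step 2 — daily crop ET (ETc = ET0*Kc):
  ETc = 4.01 * 0.399 = 1.6000 mm/day
Step 3 — irrigation interval (SMD/ETc):
  interval = 86.520 / 1.6000 = 54.1 days
Therefore the irrigation interval = 54.1 days.


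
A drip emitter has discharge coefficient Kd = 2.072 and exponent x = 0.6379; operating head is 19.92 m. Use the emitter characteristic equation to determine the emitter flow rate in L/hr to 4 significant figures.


Approach: apply the emitter characteristic equation, q = Kd * h^x.
q = 2.072 * 19.92^0.6379 = 13.97 L/hr
Therefore the emitter flow rate = 13.97 L/hr.


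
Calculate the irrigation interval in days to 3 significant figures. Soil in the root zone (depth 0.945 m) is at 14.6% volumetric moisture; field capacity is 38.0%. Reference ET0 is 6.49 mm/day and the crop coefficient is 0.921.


Approach: apply soil-water budget scheduling, SMD = (FC-theta)/100*depth*1000; ETc = ET0*Kc; interval = SMD/ETc.
Step 1 — soil moisture deficit:
  SMD = (38.0 - 14.6)/100 * 0.945 * 1000 = 221.13 mm
Step 2 — daily crop ET (ETc = ET0*Kc):
  ETc = 6.49 * 0.921 = 5.9773 mm/day
Step 3 — irrigation interval (SMD/ETc):
  interval = 221.13 / 5.9773 = 37.0 days
Therefore the irrigation interval = 37.0 days.


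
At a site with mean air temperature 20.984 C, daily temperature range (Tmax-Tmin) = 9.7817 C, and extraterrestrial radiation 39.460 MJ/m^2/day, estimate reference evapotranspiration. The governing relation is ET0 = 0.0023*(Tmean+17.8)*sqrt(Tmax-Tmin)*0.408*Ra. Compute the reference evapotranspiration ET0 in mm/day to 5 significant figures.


ET0 = 0.0023*(20.984+17.8)*sqrt(9.7817)*0.408*39.460 = 4.4916 mm/day
Therefore the reference evapotranspiration ET0 = 4.4916 mm/day.


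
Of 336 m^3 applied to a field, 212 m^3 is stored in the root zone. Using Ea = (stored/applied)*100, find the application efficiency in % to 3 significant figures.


Ea = (212/336)*100 = 63.1 %
Therefore the application efficiency = 63.1 %.


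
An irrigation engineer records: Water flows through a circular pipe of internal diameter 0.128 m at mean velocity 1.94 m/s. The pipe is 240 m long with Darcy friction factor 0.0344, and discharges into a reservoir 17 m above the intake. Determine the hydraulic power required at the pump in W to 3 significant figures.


Approach: apply continuity + Darcy-Weisbach + hydraulic power, Q = A*v; hf = f*(L/D)*(v^2/(2g)); H = static + hf; P = rho*g*Q*H.
Step 1 — flow rate (continuity, Q = A*v):
  A = pi*(0.128/2)^2 = 0.012868 m^2
  Q = 0.012868 * 1.94 = 0.024964 m^3/s
Step 2 — friction head loss (Darcy-Weisbach):
  hf = 0.0344 * (240/0.128) * (1.94^2 / (2*9.81))
  hf = 12.373 m
Step 3 — total head: H = 17 + 12.373 = 29.373 m
Step 4 — hydraulic power (P = rho*g*Q*H):
  P = 1000 * 9.81 * 0.024964 * 29.373 = 7190 W
Therefore the hydraulic power required at the pump = 7190 W.


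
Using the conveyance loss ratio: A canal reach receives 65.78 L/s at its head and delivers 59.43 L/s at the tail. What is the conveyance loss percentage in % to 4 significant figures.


Approach: apply the conveyance loss ratio, loss% = ((Q_head - Q_tail)/Q_head)*100.
loss = ((65.78 - 59.43)/65.78)*100 = 9.653 %
Therefore the conveyance loss percentage = 9.653 %.


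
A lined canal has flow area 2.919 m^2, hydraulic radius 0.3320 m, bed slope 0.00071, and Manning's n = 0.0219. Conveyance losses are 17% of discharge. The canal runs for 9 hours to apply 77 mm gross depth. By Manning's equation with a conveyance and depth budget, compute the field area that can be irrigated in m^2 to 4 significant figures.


Approach: apply Manning's equation with a conveyance and depth budget, Q = (1/n)*A*R^(2/3)*S^(1/2); Q_field = Q*(1-loss); Area = Q_field*t/(d/1000).
Step 1 — canal discharge (Manning's equation):
  Q = (1/0.0219) * 2.919 * 0.3320^(2/3) * 0.00071^(1/2) = 1.70286 m^3/s
Step 2 — delivered flow: Q_field = 1.70286*(1 - 17/100) = 1.41337 m^3/s
Step 3 — volume delivered: V = 1.41337 * 9*3600 = 45793.2 m^3
Step 4 — area served: A = V / (depth/1000) = 45793.2 / 0.077 = 594700 m^2
Therefore the field area that can be irrigated = 594700 m^2.


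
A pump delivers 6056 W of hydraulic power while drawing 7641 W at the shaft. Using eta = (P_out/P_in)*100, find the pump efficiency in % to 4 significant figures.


eta = (6056 / 7641) * 100 = 79.26 %
Therefore the pump efficiency = 79.26 %.


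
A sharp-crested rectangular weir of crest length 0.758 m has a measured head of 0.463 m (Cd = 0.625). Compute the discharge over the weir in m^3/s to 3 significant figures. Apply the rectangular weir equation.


Approach: apply the rectangular weir equation, Q = (2/3)*Cd*L*sqrt(2g)*H^1.5.
Q = (2/3)*0.625*0.758*sqrt(2*9.81)*0.463^1.5 = 0.441 m^3/s
Therefore the discharge over the weir = 0.441 m^3/s.
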